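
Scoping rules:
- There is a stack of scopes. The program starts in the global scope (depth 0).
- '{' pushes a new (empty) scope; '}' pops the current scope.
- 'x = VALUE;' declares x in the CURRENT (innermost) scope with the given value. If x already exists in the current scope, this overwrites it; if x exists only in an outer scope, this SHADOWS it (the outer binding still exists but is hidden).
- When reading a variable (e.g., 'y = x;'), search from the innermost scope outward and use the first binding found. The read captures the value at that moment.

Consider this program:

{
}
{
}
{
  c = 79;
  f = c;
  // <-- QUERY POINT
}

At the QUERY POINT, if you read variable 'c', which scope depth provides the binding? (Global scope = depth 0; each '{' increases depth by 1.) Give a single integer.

Answer: 1

Derivation:
Step 1: enter scope (depth=1)
Step 2: exit scope (depth=0)
Step 3: enter scope (depth=1)
Step 4: exit scope (depth=0)
Step 5: enter scope (depth=1)
Step 6: declare c=79 at depth 1
Step 7: declare f=(read c)=79 at depth 1
Visible at query point: c=79 f=79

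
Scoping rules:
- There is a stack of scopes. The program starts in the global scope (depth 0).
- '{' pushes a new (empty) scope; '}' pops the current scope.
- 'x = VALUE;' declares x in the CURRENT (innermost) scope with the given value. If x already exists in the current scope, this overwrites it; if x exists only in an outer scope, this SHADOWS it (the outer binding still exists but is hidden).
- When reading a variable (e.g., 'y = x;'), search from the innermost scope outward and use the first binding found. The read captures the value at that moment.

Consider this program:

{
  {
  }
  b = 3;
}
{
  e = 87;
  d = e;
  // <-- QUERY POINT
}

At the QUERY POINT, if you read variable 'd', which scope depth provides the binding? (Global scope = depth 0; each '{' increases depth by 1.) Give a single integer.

Answer: 1

Derivation:
Step 1: enter scope (depth=1)
Step 2: enter scope (depth=2)
Step 3: exit scope (depth=1)
Step 4: declare b=3 at depth 1
Step 5: exit scope (depth=0)
Step 6: enter scope (depth=1)
Step 7: declare e=87 at depth 1
Step 8: declare d=(read e)=87 at depth 1
Visible at query point: d=87 e=87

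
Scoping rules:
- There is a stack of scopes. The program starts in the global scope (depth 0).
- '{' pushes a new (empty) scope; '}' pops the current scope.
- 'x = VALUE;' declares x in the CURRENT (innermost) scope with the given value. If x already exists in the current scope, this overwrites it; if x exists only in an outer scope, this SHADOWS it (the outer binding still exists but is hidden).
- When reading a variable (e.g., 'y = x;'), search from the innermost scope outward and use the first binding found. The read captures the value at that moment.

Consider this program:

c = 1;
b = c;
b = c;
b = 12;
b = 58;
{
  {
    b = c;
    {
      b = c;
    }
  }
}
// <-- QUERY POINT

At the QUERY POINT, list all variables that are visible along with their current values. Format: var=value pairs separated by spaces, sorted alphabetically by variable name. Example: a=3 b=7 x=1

Step 1: declare c=1 at depth 0
Step 2: declare b=(read c)=1 at depth 0
Step 3: declare b=(read c)=1 at depth 0
Step 4: declare b=12 at depth 0
Step 5: declare b=58 at depth 0
Step 6: enter scope (depth=1)
Step 7: enter scope (depth=2)
Step 8: declare b=(read c)=1 at depth 2
Step 9: enter scope (depth=3)
Step 10: declare b=(read c)=1 at depth 3
Step 11: exit scope (depth=2)
Step 12: exit scope (depth=1)
Step 13: exit scope (depth=0)
Visible at query point: b=58 c=1

Answer: b=58 c=1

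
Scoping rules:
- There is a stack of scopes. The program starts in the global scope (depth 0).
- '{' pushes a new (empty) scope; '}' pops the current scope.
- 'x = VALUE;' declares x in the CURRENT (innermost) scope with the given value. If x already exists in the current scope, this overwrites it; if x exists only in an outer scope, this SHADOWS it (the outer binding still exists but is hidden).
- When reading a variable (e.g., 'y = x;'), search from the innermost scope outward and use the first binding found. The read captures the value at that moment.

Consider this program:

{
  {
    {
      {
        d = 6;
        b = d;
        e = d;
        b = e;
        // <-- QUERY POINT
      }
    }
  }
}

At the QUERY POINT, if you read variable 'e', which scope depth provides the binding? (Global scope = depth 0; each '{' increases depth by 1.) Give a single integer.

Answer: 4

Derivation:
Step 1: enter scope (depth=1)
Step 2: enter scope (depth=2)
Step 3: enter scope (depth=3)
Step 4: enter scope (depth=4)
Step 5: declare d=6 at depth 4
Step 6: declare b=(read d)=6 at depth 4
Step 7: declare e=(read d)=6 at depth 4
Step 8: declare b=(read e)=6 at depth 4
Visible at query point: b=6 d=6 e=6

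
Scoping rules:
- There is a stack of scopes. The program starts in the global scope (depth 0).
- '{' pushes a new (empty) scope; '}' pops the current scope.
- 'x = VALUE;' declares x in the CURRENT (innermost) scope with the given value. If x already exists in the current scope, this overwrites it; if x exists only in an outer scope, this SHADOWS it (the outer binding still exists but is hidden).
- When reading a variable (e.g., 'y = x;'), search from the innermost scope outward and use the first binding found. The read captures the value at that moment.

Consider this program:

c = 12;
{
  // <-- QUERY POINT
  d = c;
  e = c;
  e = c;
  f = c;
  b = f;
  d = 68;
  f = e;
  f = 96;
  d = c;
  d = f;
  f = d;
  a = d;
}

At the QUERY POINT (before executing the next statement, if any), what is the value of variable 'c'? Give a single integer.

Step 1: declare c=12 at depth 0
Step 2: enter scope (depth=1)
Visible at query point: c=12

Answer: 12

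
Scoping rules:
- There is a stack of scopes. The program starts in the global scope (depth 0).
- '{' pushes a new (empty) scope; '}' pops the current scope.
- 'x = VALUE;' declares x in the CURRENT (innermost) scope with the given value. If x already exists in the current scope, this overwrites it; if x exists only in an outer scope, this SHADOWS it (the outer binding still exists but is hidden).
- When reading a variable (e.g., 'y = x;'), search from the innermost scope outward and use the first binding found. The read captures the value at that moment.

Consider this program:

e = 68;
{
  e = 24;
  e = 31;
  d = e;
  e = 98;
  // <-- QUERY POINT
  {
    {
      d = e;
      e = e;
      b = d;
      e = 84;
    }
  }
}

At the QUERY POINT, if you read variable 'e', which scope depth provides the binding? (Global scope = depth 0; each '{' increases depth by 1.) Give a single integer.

Answer: 1

Derivation:
Step 1: declare e=68 at depth 0
Step 2: enter scope (depth=1)
Step 3: declare e=24 at depth 1
Step 4: declare e=31 at depth 1
Step 5: declare d=(read e)=31 at depth 1
Step 6: declare e=98 at depth 1
Visible at query point: d=31 e=98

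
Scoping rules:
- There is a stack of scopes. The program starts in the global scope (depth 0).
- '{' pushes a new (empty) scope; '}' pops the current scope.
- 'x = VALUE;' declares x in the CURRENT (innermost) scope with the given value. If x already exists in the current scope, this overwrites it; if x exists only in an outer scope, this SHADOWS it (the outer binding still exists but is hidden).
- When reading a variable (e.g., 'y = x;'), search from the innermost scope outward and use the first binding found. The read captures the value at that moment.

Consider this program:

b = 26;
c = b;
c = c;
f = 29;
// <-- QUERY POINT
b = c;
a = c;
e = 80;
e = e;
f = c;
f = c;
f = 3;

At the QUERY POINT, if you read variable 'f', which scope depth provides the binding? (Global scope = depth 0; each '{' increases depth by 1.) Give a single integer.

Answer: 0

Derivation:
Step 1: declare b=26 at depth 0
Step 2: declare c=(read b)=26 at depth 0
Step 3: declare c=(read c)=26 at depth 0
Step 4: declare f=29 at depth 0
Visible at query point: b=26 c=26 f=29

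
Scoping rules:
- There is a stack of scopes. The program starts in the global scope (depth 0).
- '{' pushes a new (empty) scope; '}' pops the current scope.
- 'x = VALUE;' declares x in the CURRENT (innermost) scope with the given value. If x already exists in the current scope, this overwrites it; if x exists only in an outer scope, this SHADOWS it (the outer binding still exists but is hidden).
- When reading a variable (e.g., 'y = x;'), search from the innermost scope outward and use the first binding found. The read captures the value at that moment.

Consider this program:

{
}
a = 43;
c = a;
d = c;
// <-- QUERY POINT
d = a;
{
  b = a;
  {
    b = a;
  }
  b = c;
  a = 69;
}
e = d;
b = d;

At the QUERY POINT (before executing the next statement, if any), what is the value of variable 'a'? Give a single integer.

Step 1: enter scope (depth=1)
Step 2: exit scope (depth=0)
Step 3: declare a=43 at depth 0
Step 4: declare c=(read a)=43 at depth 0
Step 5: declare d=(read c)=43 at depth 0
Visible at query point: a=43 c=43 d=43

Answer: 43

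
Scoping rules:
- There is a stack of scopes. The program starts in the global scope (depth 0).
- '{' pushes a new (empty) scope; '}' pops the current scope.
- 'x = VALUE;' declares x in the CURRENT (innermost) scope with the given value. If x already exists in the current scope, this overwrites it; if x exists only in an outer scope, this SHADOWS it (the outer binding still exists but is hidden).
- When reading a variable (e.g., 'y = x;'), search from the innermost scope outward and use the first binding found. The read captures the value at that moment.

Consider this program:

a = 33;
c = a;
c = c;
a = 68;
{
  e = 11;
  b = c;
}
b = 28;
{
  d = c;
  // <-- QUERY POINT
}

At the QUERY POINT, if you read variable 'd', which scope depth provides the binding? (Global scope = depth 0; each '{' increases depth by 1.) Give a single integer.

Answer: 1

Derivation:
Step 1: declare a=33 at depth 0
Step 2: declare c=(read a)=33 at depth 0
Step 3: declare c=(read c)=33 at depth 0
Step 4: declare a=68 at depth 0
Step 5: enter scope (depth=1)
Step 6: declare e=11 at depth 1
Step 7: declare b=(read c)=33 at depth 1
Step 8: exit scope (depth=0)
Step 9: declare b=28 at depth 0
Step 10: enter scope (depth=1)
Step 11: declare d=(read c)=33 at depth 1
Visible at query point: a=68 b=28 c=33 d=33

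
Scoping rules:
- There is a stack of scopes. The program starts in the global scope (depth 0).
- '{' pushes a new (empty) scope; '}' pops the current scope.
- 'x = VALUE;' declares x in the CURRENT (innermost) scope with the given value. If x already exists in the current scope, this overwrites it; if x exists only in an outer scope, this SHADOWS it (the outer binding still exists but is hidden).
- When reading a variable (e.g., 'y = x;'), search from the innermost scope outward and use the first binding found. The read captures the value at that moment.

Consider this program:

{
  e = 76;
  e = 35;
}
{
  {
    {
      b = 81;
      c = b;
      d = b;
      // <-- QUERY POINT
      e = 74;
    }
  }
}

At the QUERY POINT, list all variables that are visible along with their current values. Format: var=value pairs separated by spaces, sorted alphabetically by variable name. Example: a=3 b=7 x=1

Step 1: enter scope (depth=1)
Step 2: declare e=76 at depth 1
Step 3: declare e=35 at depth 1
Step 4: exit scope (depth=0)
Step 5: enter scope (depth=1)
Step 6: enter scope (depth=2)
Step 7: enter scope (depth=3)
Step 8: declare b=81 at depth 3
Step 9: declare c=(read b)=81 at depth 3
Step 10: declare d=(read b)=81 at depth 3
Visible at query point: b=81 c=81 d=81

Answer: b=81 c=81 d=81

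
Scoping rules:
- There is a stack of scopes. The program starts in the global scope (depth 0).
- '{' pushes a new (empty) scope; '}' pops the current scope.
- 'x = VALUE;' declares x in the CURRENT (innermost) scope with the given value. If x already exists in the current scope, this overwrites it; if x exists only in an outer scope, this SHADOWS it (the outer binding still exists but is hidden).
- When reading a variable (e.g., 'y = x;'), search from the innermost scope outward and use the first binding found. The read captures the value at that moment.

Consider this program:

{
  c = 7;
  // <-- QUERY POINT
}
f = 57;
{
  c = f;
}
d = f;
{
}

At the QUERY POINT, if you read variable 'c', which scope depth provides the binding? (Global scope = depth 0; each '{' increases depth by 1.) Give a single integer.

Step 1: enter scope (depth=1)
Step 2: declare c=7 at depth 1
Visible at query point: c=7

Answer: 1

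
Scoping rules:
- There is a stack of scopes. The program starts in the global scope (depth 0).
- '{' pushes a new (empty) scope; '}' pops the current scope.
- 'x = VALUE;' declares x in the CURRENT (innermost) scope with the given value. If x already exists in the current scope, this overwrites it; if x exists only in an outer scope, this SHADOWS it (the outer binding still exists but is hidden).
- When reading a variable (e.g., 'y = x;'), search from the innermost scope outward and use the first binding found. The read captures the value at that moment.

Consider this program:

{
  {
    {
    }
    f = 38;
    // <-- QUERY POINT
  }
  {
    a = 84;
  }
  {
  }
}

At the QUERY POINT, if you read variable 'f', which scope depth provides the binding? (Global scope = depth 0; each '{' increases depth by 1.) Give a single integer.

Answer: 2

Derivation:
Step 1: enter scope (depth=1)
Step 2: enter scope (depth=2)
Step 3: enter scope (depth=3)
Step 4: exit scope (depth=2)
Step 5: declare f=38 at depth 2
Visible at query point: f=38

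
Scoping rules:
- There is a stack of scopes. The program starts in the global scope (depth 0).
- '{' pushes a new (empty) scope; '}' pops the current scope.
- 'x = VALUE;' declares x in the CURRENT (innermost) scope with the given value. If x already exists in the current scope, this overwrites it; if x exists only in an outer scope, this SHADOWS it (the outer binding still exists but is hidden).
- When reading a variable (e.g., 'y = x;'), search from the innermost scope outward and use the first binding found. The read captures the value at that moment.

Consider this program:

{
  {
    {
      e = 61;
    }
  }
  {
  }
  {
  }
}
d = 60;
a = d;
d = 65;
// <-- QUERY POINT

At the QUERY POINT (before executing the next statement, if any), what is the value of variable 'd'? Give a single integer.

Answer: 65

Derivation:
Step 1: enter scope (depth=1)
Step 2: enter scope (depth=2)
Step 3: enter scope (depth=3)
Step 4: declare e=61 at depth 3
Step 5: exit scope (depth=2)
Step 6: exit scope (depth=1)
Step 7: enter scope (depth=2)
Step 8: exit scope (depth=1)
Step 9: enter scope (depth=2)
Step 10: exit scope (depth=1)
Step 11: exit scope (depth=0)
Step 12: declare d=60 at depth 0
Step 13: declare a=(read d)=60 at depth 0
Step 14: declare d=65 at depth 0
Visible at query point: a=60 d=65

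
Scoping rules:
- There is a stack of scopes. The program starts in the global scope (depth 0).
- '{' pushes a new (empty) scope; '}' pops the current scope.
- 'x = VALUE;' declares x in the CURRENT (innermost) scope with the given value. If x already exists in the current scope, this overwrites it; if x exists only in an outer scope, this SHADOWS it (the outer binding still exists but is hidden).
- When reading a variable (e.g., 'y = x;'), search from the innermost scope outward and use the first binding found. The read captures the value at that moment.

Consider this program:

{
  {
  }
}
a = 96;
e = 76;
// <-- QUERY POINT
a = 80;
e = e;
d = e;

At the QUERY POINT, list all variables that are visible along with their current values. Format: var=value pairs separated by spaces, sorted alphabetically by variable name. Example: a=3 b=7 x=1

Answer: a=96 e=76

Derivation:
Step 1: enter scope (depth=1)
Step 2: enter scope (depth=2)
Step 3: exit scope (depth=1)
Step 4: exit scope (depth=0)
Step 5: declare a=96 at depth 0
Step 6: declare e=76 at depth 0
Visible at query point: a=96 e=76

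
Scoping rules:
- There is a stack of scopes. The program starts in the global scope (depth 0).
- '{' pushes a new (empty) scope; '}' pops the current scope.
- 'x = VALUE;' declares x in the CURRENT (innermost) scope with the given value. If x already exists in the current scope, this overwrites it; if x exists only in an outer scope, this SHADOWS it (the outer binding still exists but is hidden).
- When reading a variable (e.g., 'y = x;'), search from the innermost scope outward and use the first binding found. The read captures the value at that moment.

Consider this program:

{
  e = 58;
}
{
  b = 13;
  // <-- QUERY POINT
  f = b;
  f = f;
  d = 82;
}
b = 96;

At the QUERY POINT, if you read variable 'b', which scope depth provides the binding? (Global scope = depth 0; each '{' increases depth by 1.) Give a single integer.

Answer: 1

Derivation:
Step 1: enter scope (depth=1)
Step 2: declare e=58 at depth 1
Step 3: exit scope (depth=0)
Step 4: enter scope (depth=1)
Step 5: declare b=13 at depth 1
Visible at query point: b=13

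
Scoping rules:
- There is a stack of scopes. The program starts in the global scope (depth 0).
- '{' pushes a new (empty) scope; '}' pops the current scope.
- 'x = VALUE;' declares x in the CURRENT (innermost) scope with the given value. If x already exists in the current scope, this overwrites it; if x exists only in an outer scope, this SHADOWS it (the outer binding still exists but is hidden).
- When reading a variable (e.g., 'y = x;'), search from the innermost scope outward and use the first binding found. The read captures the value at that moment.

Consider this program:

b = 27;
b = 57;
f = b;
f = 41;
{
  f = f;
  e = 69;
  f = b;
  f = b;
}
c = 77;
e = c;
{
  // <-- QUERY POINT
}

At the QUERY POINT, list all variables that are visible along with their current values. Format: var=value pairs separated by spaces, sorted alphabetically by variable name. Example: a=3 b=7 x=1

Answer: b=57 c=77 e=77 f=41

Derivation:
Step 1: declare b=27 at depth 0
Step 2: declare b=57 at depth 0
Step 3: declare f=(read b)=57 at depth 0
Step 4: declare f=41 at depth 0
Step 5: enter scope (depth=1)
Step 6: declare f=(read f)=41 at depth 1
Step 7: declare e=69 at depth 1
Step 8: declare f=(read b)=57 at depth 1
Step 9: declare f=(read b)=57 at depth 1
Step 10: exit scope (depth=0)
Step 11: declare c=77 at depth 0
Step 12: declare e=(read c)=77 at depth 0
Step 13: enter scope (depth=1)
Visible at query point: b=57 c=77 e=77 f=41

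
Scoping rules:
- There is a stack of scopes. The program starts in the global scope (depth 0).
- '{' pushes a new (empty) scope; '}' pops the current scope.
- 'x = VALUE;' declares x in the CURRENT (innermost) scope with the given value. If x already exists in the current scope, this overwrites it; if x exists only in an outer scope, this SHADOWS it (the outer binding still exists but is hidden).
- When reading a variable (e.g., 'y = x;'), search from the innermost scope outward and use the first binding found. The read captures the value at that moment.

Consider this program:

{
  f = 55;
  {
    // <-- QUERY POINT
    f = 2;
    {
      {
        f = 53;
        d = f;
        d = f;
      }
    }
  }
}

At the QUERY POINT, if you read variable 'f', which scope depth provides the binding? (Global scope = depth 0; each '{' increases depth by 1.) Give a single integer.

Step 1: enter scope (depth=1)
Step 2: declare f=55 at depth 1
Step 3: enter scope (depth=2)
Visible at query point: f=55

Answer: 1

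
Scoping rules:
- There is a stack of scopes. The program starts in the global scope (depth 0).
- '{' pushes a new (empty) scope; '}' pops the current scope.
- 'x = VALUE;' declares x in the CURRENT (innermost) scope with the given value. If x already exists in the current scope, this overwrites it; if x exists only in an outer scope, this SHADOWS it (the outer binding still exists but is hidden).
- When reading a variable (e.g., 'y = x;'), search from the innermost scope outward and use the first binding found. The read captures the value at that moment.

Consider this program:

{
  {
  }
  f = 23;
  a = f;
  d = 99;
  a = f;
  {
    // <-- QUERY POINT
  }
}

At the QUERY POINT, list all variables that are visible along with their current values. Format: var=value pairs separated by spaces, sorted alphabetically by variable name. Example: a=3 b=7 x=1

Step 1: enter scope (depth=1)
Step 2: enter scope (depth=2)
Step 3: exit scope (depth=1)
Step 4: declare f=23 at depth 1
Step 5: declare a=(read f)=23 at depth 1
Step 6: declare d=99 at depth 1
Step 7: declare a=(read f)=23 at depth 1
Step 8: enter scope (depth=2)
Visible at query point: a=23 d=99 f=23

Answer: a=23 d=99 f=23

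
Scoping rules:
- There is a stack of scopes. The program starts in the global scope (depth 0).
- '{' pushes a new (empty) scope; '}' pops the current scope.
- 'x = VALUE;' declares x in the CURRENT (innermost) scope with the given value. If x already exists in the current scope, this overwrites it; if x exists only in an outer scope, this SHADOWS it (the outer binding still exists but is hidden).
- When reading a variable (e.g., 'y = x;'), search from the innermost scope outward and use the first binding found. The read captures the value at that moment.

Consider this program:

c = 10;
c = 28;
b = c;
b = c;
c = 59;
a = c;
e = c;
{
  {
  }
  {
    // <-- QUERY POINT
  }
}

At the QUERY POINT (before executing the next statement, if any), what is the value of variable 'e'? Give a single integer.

Answer: 59

Derivation:
Step 1: declare c=10 at depth 0
Step 2: declare c=28 at depth 0
Step 3: declare b=(read c)=28 at depth 0
Step 4: declare b=(read c)=28 at depth 0
Step 5: declare c=59 at depth 0
Step 6: declare a=(read c)=59 at depth 0
Step 7: declare e=(read c)=59 at depth 0
Step 8: enter scope (depth=1)
Step 9: enter scope (depth=2)
Step 10: exit scope (depth=1)
Step 11: enter scope (depth=2)
Visible at query point: a=59 b=28 c=59 e=59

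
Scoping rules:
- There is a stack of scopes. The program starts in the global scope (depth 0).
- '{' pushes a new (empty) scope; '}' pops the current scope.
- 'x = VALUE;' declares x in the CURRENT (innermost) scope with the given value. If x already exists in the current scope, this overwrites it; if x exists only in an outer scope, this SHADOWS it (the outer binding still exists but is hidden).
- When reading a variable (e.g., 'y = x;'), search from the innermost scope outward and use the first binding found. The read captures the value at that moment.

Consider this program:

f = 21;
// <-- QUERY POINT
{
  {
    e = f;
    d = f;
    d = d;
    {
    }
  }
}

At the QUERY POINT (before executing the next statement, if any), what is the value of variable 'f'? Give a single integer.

Answer: 21

Derivation:
Step 1: declare f=21 at depth 0
Visible at query point: f=21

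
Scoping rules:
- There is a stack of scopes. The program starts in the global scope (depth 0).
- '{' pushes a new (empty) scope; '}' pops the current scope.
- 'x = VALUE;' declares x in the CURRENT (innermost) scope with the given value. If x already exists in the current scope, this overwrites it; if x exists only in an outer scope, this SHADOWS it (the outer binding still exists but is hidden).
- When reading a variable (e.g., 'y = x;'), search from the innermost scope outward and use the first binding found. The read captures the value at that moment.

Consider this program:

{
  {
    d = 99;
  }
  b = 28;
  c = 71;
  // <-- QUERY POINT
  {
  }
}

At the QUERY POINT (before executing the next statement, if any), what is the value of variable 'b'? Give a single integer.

Answer: 28

Derivation:
Step 1: enter scope (depth=1)
Step 2: enter scope (depth=2)
Step 3: declare d=99 at depth 2
Step 4: exit scope (depth=1)
Step 5: declare b=28 at depth 1
Step 6: declare c=71 at depth 1
Visible at query point: b=28 c=71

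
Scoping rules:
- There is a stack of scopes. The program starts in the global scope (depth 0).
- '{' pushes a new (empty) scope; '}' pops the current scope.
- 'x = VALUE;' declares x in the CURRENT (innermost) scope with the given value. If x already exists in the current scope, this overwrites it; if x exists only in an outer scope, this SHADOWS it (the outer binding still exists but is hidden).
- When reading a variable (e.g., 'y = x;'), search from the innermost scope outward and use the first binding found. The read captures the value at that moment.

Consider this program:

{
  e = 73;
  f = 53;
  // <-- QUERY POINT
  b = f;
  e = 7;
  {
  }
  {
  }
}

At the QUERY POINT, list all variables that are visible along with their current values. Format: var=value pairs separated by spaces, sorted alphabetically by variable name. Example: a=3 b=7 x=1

Answer: e=73 f=53

Derivation:
Step 1: enter scope (depth=1)
Step 2: declare e=73 at depth 1
Step 3: declare f=53 at depth 1
Visible at query point: e=73 f=53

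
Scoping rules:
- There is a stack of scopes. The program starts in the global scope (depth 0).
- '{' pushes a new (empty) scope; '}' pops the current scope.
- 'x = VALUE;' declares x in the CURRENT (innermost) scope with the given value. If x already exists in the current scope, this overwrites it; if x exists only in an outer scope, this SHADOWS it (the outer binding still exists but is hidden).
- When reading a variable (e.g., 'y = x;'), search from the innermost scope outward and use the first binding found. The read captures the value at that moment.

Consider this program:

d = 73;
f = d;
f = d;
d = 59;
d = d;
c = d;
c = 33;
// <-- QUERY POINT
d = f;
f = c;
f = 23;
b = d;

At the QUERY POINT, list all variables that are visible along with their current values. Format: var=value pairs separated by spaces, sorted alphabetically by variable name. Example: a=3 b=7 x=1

Step 1: declare d=73 at depth 0
Step 2: declare f=(read d)=73 at depth 0
Step 3: declare f=(read d)=73 at depth 0
Step 4: declare d=59 at depth 0
Step 5: declare d=(read d)=59 at depth 0
Step 6: declare c=(read d)=59 at depth 0
Step 7: declare c=33 at depth 0
Visible at query point: c=33 d=59 f=73

Answer: c=33 d=59 f=73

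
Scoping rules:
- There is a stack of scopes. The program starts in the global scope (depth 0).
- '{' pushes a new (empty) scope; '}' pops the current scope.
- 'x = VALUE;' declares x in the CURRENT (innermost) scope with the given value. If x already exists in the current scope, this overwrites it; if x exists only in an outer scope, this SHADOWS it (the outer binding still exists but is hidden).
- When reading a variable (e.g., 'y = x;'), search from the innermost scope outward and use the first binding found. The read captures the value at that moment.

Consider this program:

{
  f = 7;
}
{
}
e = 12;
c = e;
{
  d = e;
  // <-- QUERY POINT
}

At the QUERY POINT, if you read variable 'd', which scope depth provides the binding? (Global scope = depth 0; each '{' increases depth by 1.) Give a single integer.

Answer: 1

Derivation:
Step 1: enter scope (depth=1)
Step 2: declare f=7 at depth 1
Step 3: exit scope (depth=0)
Step 4: enter scope (depth=1)
Step 5: exit scope (depth=0)
Step 6: declare e=12 at depth 0
Step 7: declare c=(read e)=12 at depth 0
Step 8: enter scope (depth=1)
Step 9: declare d=(read e)=12 at depth 1
Visible at query point: c=12 d=12 e=12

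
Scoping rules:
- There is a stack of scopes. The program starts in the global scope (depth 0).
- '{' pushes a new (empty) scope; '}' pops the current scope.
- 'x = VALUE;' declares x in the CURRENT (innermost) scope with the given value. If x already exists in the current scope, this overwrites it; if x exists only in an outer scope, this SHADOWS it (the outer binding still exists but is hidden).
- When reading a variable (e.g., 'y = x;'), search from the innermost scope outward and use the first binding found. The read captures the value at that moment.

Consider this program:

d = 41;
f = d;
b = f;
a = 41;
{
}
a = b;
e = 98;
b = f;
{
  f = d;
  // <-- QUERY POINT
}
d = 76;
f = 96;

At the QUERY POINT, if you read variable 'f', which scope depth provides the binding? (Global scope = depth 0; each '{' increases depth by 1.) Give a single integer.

Answer: 1

Derivation:
Step 1: declare d=41 at depth 0
Step 2: declare f=(read d)=41 at depth 0
Step 3: declare b=(read f)=41 at depth 0
Step 4: declare a=41 at depth 0
Step 5: enter scope (depth=1)
Step 6: exit scope (depth=0)
Step 7: declare a=(read b)=41 at depth 0
Step 8: declare e=98 at depth 0
Step 9: declare b=(read f)=41 at depth 0
Step 10: enter scope (depth=1)
Step 11: declare f=(read d)=41 at depth 1
Visible at query point: a=41 b=41 d=41 e=98 f=41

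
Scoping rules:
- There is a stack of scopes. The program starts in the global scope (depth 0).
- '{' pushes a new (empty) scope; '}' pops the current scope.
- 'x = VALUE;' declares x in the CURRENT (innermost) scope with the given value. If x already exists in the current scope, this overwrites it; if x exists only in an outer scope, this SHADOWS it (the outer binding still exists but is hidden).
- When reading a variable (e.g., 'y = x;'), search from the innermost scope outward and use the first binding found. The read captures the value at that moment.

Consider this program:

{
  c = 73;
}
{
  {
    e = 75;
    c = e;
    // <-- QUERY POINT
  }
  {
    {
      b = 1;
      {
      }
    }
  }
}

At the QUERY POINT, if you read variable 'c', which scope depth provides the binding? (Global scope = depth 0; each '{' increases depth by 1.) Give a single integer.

Answer: 2

Derivation:
Step 1: enter scope (depth=1)
Step 2: declare c=73 at depth 1
Step 3: exit scope (depth=0)
Step 4: enter scope (depth=1)
Step 5: enter scope (depth=2)
Step 6: declare e=75 at depth 2
Step 7: declare c=(read e)=75 at depth 2
Visible at query point: c=75 e=75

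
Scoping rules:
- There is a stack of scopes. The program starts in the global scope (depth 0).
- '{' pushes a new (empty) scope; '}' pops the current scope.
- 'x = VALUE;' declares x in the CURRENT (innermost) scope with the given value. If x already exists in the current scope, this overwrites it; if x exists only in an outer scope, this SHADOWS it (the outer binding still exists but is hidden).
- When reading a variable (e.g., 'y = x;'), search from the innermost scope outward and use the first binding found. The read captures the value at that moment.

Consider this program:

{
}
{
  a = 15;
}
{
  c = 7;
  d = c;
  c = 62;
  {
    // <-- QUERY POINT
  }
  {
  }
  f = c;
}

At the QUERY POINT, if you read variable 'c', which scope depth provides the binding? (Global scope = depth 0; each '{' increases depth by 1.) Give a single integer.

Step 1: enter scope (depth=1)
Step 2: exit scope (depth=0)
Step 3: enter scope (depth=1)
Step 4: declare a=15 at depth 1
Step 5: exit scope (depth=0)
Step 6: enter scope (depth=1)
Step 7: declare c=7 at depth 1
Step 8: declare d=(read c)=7 at depth 1
Step 9: declare c=62 at depth 1
Step 10: enter scope (depth=2)
Visible at query point: c=62 d=7

Answer: 1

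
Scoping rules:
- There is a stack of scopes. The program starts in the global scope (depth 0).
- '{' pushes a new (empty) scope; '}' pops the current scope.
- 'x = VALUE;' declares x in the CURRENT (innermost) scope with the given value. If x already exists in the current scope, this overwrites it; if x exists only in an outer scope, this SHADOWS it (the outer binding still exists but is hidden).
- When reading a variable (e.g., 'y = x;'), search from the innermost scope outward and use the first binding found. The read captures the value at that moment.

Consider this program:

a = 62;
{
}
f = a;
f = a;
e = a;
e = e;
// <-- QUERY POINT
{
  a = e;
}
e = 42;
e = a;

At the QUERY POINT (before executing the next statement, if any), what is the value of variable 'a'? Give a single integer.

Answer: 62

Derivation:
Step 1: declare a=62 at depth 0
Step 2: enter scope (depth=1)
Step 3: exit scope (depth=0)
Step 4: declare f=(read a)=62 at depth 0
Step 5: declare f=(read a)=62 at depth 0
Step 6: declare e=(read a)=62 at depth 0
Step 7: declare e=(read e)=62 at depth 0
Visible at query point: a=62 e=62 f=62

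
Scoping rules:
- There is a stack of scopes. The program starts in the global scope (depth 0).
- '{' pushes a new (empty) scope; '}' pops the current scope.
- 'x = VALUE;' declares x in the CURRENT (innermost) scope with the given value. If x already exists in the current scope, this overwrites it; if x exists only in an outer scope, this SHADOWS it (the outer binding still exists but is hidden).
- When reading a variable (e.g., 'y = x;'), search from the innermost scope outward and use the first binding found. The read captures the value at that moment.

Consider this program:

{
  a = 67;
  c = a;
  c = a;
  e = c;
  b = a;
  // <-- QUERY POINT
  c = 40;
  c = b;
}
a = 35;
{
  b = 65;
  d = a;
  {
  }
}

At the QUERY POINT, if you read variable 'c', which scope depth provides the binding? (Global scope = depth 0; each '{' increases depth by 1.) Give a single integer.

Step 1: enter scope (depth=1)
Step 2: declare a=67 at depth 1
Step 3: declare c=(read a)=67 at depth 1
Step 4: declare c=(read a)=67 at depth 1
Step 5: declare e=(read c)=67 at depth 1
Step 6: declare b=(read a)=67 at depth 1
Visible at query point: a=67 b=67 c=67 e=67

Answer: 1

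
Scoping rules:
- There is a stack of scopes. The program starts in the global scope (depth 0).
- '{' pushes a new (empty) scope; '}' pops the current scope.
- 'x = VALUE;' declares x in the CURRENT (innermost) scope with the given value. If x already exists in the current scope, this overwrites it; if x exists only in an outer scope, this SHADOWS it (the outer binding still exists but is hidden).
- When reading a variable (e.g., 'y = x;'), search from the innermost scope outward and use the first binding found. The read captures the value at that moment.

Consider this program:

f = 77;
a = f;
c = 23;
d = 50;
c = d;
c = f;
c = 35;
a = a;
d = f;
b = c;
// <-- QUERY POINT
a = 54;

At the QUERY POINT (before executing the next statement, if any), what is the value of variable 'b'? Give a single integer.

Step 1: declare f=77 at depth 0
Step 2: declare a=(read f)=77 at depth 0
Step 3: declare c=23 at depth 0
Step 4: declare d=50 at depth 0
Step 5: declare c=(read d)=50 at depth 0
Step 6: declare c=(read f)=77 at depth 0
Step 7: declare c=35 at depth 0
Step 8: declare a=(read a)=77 at depth 0
Step 9: declare d=(read f)=77 at depth 0
Step 10: declare b=(read c)=35 at depth 0
Visible at query point: a=77 b=35 c=35 d=77 f=77

Answer: 35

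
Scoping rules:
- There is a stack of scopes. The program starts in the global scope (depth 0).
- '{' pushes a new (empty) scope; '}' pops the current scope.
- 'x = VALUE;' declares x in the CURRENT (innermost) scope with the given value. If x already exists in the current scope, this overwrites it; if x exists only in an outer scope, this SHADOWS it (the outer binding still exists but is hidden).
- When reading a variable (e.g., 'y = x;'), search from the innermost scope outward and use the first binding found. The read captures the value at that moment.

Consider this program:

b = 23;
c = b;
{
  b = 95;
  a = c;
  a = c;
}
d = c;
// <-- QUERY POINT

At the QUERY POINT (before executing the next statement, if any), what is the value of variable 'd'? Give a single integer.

Step 1: declare b=23 at depth 0
Step 2: declare c=(read b)=23 at depth 0
Step 3: enter scope (depth=1)
Step 4: declare b=95 at depth 1
Step 5: declare a=(read c)=23 at depth 1
Step 6: declare a=(read c)=23 at depth 1
Step 7: exit scope (depth=0)
Step 8: declare d=(read c)=23 at depth 0
Visible at query point: b=23 c=23 d=23

Answer: 23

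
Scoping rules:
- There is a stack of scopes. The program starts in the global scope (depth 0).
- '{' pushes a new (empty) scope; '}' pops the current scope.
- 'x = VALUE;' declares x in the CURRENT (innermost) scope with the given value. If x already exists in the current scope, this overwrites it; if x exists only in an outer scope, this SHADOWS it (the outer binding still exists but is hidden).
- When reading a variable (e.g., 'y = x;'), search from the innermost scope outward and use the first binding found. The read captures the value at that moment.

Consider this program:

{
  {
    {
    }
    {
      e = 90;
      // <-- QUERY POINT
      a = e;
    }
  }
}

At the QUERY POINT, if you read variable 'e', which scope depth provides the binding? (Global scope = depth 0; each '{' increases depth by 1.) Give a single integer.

Answer: 3

Derivation:
Step 1: enter scope (depth=1)
Step 2: enter scope (depth=2)
Step 3: enter scope (depth=3)
Step 4: exit scope (depth=2)
Step 5: enter scope (depth=3)
Step 6: declare e=90 at depth 3
Visible at query point: e=90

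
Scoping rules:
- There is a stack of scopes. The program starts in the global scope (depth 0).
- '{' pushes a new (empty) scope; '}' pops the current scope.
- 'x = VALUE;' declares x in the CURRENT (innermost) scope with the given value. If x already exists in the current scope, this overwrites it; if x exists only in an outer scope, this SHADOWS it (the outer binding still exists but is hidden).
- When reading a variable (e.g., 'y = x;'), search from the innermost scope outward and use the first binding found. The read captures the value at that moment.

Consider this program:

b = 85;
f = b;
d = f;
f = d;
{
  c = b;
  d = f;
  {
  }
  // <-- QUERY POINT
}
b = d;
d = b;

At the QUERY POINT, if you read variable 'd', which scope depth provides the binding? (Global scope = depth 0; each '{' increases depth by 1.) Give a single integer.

Step 1: declare b=85 at depth 0
Step 2: declare f=(read b)=85 at depth 0
Step 3: declare d=(read f)=85 at depth 0
Step 4: declare f=(read d)=85 at depth 0
Step 5: enter scope (depth=1)
Step 6: declare c=(read b)=85 at depth 1
Step 7: declare d=(read f)=85 at depth 1
Step 8: enter scope (depth=2)
Step 9: exit scope (depth=1)
Visible at query point: b=85 c=85 d=85 f=85

Answer: 1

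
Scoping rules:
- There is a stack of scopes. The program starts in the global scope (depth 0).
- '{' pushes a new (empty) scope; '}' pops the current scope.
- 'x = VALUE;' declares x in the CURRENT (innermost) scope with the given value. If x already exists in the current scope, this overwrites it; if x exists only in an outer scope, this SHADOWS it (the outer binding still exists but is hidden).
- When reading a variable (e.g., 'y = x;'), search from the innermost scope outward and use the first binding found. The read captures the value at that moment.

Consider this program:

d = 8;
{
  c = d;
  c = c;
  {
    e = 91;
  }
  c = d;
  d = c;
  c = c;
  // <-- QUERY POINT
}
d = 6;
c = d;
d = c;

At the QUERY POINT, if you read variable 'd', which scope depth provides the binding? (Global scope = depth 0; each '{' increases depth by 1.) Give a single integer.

Step 1: declare d=8 at depth 0
Step 2: enter scope (depth=1)
Step 3: declare c=(read d)=8 at depth 1
Step 4: declare c=(read c)=8 at depth 1
Step 5: enter scope (depth=2)
Step 6: declare e=91 at depth 2
Step 7: exit scope (depth=1)
Step 8: declare c=(read d)=8 at depth 1
Step 9: declare d=(read c)=8 at depth 1
Step 10: declare c=(read c)=8 at depth 1
Visible at query point: c=8 d=8

Answer: 1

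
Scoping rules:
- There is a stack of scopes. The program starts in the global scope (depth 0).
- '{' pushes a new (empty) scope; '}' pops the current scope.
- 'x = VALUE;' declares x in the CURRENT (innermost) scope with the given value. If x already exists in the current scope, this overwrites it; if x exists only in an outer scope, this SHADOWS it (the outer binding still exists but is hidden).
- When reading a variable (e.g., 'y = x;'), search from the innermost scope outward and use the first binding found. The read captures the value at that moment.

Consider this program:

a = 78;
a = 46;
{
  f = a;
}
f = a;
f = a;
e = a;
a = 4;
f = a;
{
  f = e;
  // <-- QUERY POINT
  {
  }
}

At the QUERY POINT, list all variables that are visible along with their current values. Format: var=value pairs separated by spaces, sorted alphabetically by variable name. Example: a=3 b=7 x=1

Step 1: declare a=78 at depth 0
Step 2: declare a=46 at depth 0
Step 3: enter scope (depth=1)
Step 4: declare f=(read a)=46 at depth 1
Step 5: exit scope (depth=0)
Step 6: declare f=(read a)=46 at depth 0
Step 7: declare f=(read a)=46 at depth 0
Step 8: declare e=(read a)=46 at depth 0
Step 9: declare a=4 at depth 0
Step 10: declare f=(read a)=4 at depth 0
Step 11: enter scope (depth=1)
Step 12: declare f=(read e)=46 at depth 1
Visible at query point: a=4 e=46 f=46

Answer: a=4 e=46 f=46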